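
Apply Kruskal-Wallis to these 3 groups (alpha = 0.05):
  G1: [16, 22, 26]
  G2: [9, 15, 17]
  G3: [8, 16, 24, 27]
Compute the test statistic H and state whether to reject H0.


Step 1: Combine all N = 10 observations and assign midranks.
sorted (value, group, rank): (8,G3,1), (9,G2,2), (15,G2,3), (16,G1,4.5), (16,G3,4.5), (17,G2,6), (22,G1,7), (24,G3,8), (26,G1,9), (27,G3,10)
Step 2: Sum ranks within each group.
R_1 = 20.5 (n_1 = 3)
R_2 = 11 (n_2 = 3)
R_3 = 23.5 (n_3 = 4)
Step 3: H = 12/(N(N+1)) * sum(R_i^2/n_i) - 3(N+1)
     = 12/(10*11) * (20.5^2/3 + 11^2/3 + 23.5^2/4) - 3*11
     = 0.109091 * 318.479 - 33
     = 1.743182.
Step 4: Ties present; correction factor C = 1 - 6/(10^3 - 10) = 0.993939. Corrected H = 1.743182 / 0.993939 = 1.753811.
Step 5: Under H0, H ~ chi^2(2); p-value = 0.416068.
Step 6: alpha = 0.05. fail to reject H0.

H = 1.7538, df = 2, p = 0.416068, fail to reject H0.


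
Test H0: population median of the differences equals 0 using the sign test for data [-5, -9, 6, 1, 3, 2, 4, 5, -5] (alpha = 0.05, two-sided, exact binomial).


Step 1: Discard zero differences. Original n = 9; n_eff = number of nonzero differences = 9.
Nonzero differences (with sign): -5, -9, +6, +1, +3, +2, +4, +5, -5
Step 2: Count signs: positive = 6, negative = 3.
Step 3: Under H0: P(positive) = 0.5, so the number of positives S ~ Bin(9, 0.5).
Step 4: Two-sided exact p-value = sum of Bin(9,0.5) probabilities at or below the observed probability = 0.507812.
Step 5: alpha = 0.05. fail to reject H0.

n_eff = 9, pos = 6, neg = 3, p = 0.507812, fail to reject H0.


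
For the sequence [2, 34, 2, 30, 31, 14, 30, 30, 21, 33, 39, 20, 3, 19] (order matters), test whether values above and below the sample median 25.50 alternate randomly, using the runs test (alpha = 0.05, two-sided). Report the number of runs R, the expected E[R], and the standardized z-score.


Step 1: Compute median = 25.50; label A = above, B = below.
Labels in order: BABAABAABAABBB  (n_A = 7, n_B = 7)
Step 2: Count runs R = 9.
Step 3: Under H0 (random ordering), E[R] = 2*n_A*n_B/(n_A+n_B) + 1 = 2*7*7/14 + 1 = 8.0000.
        Var[R] = 2*n_A*n_B*(2*n_A*n_B - n_A - n_B) / ((n_A+n_B)^2 * (n_A+n_B-1)) = 8232/2548 = 3.2308.
        SD[R] = 1.7974.
Step 4: Continuity-corrected z = (R - 0.5 - E[R]) / SD[R] = (9 - 0.5 - 8.0000) / 1.7974 = 0.2782.
Step 5: Two-sided p-value via normal approximation = 2*(1 - Phi(|z|)) = 0.780879.
Step 6: alpha = 0.05. fail to reject H0.

R = 9, z = 0.2782, p = 0.780879, fail to reject H0.


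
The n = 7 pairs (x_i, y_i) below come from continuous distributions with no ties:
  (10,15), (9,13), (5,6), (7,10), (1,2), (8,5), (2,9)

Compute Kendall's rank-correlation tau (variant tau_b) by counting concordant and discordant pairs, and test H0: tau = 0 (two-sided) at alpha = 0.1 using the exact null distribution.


Step 1: Enumerate the 21 unordered pairs (i,j) with i<j and classify each by sign(x_j-x_i) * sign(y_j-y_i).
  (1,2):dx=-1,dy=-2->C; (1,3):dx=-5,dy=-9->C; (1,4):dx=-3,dy=-5->C; (1,5):dx=-9,dy=-13->C
  (1,6):dx=-2,dy=-10->C; (1,7):dx=-8,dy=-6->C; (2,3):dx=-4,dy=-7->C; (2,4):dx=-2,dy=-3->C
  (2,5):dx=-8,dy=-11->C; (2,6):dx=-1,dy=-8->C; (2,7):dx=-7,dy=-4->C; (3,4):dx=+2,dy=+4->C
  (3,5):dx=-4,dy=-4->C; (3,6):dx=+3,dy=-1->D; (3,7):dx=-3,dy=+3->D; (4,5):dx=-6,dy=-8->C
  (4,6):dx=+1,dy=-5->D; (4,7):dx=-5,dy=-1->C; (5,6):dx=+7,dy=+3->C; (5,7):dx=+1,dy=+7->C
  (6,7):dx=-6,dy=+4->D
Step 2: C = 17, D = 4, total pairs = 21.
Step 3: tau = (C - D)/(n(n-1)/2) = (17 - 4)/21 = 0.619048.
Step 4: Exact two-sided p-value (enumerate n! = 5040 permutations of y under H0): p = 0.069048.
Step 5: alpha = 0.1. reject H0.

tau_b = 0.6190 (C=17, D=4), p = 0.069048, reject H0.


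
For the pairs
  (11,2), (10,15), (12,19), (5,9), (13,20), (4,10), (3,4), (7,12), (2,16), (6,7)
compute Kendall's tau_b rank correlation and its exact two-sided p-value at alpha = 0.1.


Step 1: Enumerate the 45 unordered pairs (i,j) with i<j and classify each by sign(x_j-x_i) * sign(y_j-y_i).
  (1,2):dx=-1,dy=+13->D; (1,3):dx=+1,dy=+17->C; (1,4):dx=-6,dy=+7->D; (1,5):dx=+2,dy=+18->C
  (1,6):dx=-7,dy=+8->D; (1,7):dx=-8,dy=+2->D; (1,8):dx=-4,dy=+10->D; (1,9):dx=-9,dy=+14->D
  (1,10):dx=-5,dy=+5->D; (2,3):dx=+2,dy=+4->C; (2,4):dx=-5,dy=-6->C; (2,5):dx=+3,dy=+5->C
  (2,6):dx=-6,dy=-5->C; (2,7):dx=-7,dy=-11->C; (2,8):dx=-3,dy=-3->C; (2,9):dx=-8,dy=+1->D
  (2,10):dx=-4,dy=-8->C; (3,4):dx=-7,dy=-10->C; (3,5):dx=+1,dy=+1->C; (3,6):dx=-8,dy=-9->C
  (3,7):dx=-9,dy=-15->C; (3,8):dx=-5,dy=-7->C; (3,9):dx=-10,dy=-3->C; (3,10):dx=-6,dy=-12->C
  (4,5):dx=+8,dy=+11->C; (4,6):dx=-1,dy=+1->D; (4,7):dx=-2,dy=-5->C; (4,8):dx=+2,dy=+3->C
  (4,9):dx=-3,dy=+7->D; (4,10):dx=+1,dy=-2->D; (5,6):dx=-9,dy=-10->C; (5,7):dx=-10,dy=-16->C
  (5,8):dx=-6,dy=-8->C; (5,9):dx=-11,dy=-4->C; (5,10):dx=-7,dy=-13->C; (6,7):dx=-1,dy=-6->C
  (6,8):dx=+3,dy=+2->C; (6,9):dx=-2,dy=+6->D; (6,10):dx=+2,dy=-3->D; (7,8):dx=+4,dy=+8->C
  (7,9):dx=-1,dy=+12->D; (7,10):dx=+3,dy=+3->C; (8,9):dx=-5,dy=+4->D; (8,10):dx=-1,dy=-5->C
  (9,10):dx=+4,dy=-9->D
Step 2: C = 29, D = 16, total pairs = 45.
Step 3: tau = (C - D)/(n(n-1)/2) = (29 - 16)/45 = 0.288889.
Step 4: Exact two-sided p-value (enumerate n! = 3628800 permutations of y under H0): p = 0.291248.
Step 5: alpha = 0.1. fail to reject H0.

tau_b = 0.2889 (C=29, D=16), p = 0.291248, fail to reject H0.


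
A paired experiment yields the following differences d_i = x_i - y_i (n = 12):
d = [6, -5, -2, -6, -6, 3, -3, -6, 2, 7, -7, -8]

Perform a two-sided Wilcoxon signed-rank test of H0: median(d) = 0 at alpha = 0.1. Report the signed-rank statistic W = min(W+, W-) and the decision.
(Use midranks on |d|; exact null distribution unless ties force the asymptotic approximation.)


Step 1: Drop any zero differences (none here) and take |d_i|.
|d| = [6, 5, 2, 6, 6, 3, 3, 6, 2, 7, 7, 8]
Step 2: Midrank |d_i| (ties get averaged ranks).
ranks: |6|->7.5, |5|->5, |2|->1.5, |6|->7.5, |6|->7.5, |3|->3.5, |3|->3.5, |6|->7.5, |2|->1.5, |7|->10.5, |7|->10.5, |8|->12
Step 3: Attach original signs; sum ranks with positive sign and with negative sign.
W+ = 7.5 + 3.5 + 1.5 + 10.5 = 23
W- = 5 + 1.5 + 7.5 + 7.5 + 3.5 + 7.5 + 10.5 + 12 = 55
(Check: W+ + W- = 78 should equal n(n+1)/2 = 78.)
Step 4: Test statistic W = min(W+, W-) = 23.
Step 5: Ties in |d|, so use the tie-corrected normal approximation.
        E[W] = n(n+1)/4 = 12*13/4 = 39.
        Tie groups: |d|=2 (t=2), |d|=3 (t=2), |d|=6 (t=4), |d|=7 (t=2); sum(t^3 - t) = 78.
        Var[W] = n(n+1)(2n+1)/24 - sum(t^3-t)/48 = 3900/24 - 78/48 = 160.875.
        z = (W - E[W]) / sqrt(Var[W]) = (23 - 39) / 12.6837 = -1.2615.
        Two-sided p = 2*Phi(z) = 0.207141.
Step 6: alpha = 0.1. fail to reject H0.

W+ = 23, W- = 55, W = min = 23, p = 0.207141, fail to reject H0.


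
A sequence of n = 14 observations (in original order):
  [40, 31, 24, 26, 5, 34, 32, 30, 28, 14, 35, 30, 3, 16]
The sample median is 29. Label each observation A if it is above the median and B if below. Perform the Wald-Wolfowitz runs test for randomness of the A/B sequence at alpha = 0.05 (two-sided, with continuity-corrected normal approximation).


Step 1: Compute median = 29; label A = above, B = below.
Labels in order: AABBBAAABBAABB  (n_A = 7, n_B = 7)
Step 2: Count runs R = 6.
Step 3: Under H0 (random ordering), E[R] = 2*n_A*n_B/(n_A+n_B) + 1 = 2*7*7/14 + 1 = 8.0000.
        Var[R] = 2*n_A*n_B*(2*n_A*n_B - n_A - n_B) / ((n_A+n_B)^2 * (n_A+n_B-1)) = 8232/2548 = 3.2308.
        SD[R] = 1.7974.
Step 4: Continuity-corrected z = (R + 0.5 - E[R]) / SD[R] = (6 + 0.5 - 8.0000) / 1.7974 = -0.8345.
Step 5: Two-sided p-value via normal approximation = 2*(1 - Phi(|z|)) = 0.403986.
Step 6: alpha = 0.05. fail to reject H0.

R = 6, z = -0.8345, p = 0.403986, fail to reject H0.


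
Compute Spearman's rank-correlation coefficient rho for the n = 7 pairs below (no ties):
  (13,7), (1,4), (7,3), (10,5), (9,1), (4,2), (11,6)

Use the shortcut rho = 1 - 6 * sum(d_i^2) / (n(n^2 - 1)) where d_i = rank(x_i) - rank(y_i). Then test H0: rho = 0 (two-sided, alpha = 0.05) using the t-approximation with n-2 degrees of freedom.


Step 1: Rank x and y separately (midranks; no ties here).
rank(x): 13->7, 1->1, 7->3, 10->5, 9->4, 4->2, 11->6
rank(y): 7->7, 4->4, 3->3, 5->5, 1->1, 2->2, 6->6
Step 2: d_i = R_x(i) - R_y(i); compute d_i^2.
  (7-7)^2=0, (1-4)^2=9, (3-3)^2=0, (5-5)^2=0, (4-1)^2=9, (2-2)^2=0, (6-6)^2=0
sum(d^2) = 18.
Step 3: rho = 1 - 6*18 / (7*(7^2 - 1)) = 1 - 108/336 = 0.678571.
Step 4: Under H0, t = rho * sqrt((n-2)/(1-rho^2)) = 2.0657 ~ t(5).
Step 5: Two-sided p-value from the t-distribution with 5 df = 0.093750.
Step 6: alpha = 0.05. fail to reject H0.

rho = 0.6786, p = 0.093750, fail to reject H0 at alpha = 0.05.


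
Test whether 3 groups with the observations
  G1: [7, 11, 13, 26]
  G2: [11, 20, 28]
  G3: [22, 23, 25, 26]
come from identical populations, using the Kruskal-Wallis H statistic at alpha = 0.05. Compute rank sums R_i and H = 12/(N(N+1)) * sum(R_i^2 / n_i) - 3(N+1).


Step 1: Combine all N = 11 observations and assign midranks.
sorted (value, group, rank): (7,G1,1), (11,G1,2.5), (11,G2,2.5), (13,G1,4), (20,G2,5), (22,G3,6), (23,G3,7), (25,G3,8), (26,G1,9.5), (26,G3,9.5), (28,G2,11)
Step 2: Sum ranks within each group.
R_1 = 17 (n_1 = 4)
R_2 = 18.5 (n_2 = 3)
R_3 = 30.5 (n_3 = 4)
Step 3: H = 12/(N(N+1)) * sum(R_i^2/n_i) - 3(N+1)
     = 12/(11*12) * (17^2/4 + 18.5^2/3 + 30.5^2/4) - 3*12
     = 0.090909 * 418.896 - 36
     = 2.081439.
Step 4: Ties present; correction factor C = 1 - 12/(11^3 - 11) = 0.990909. Corrected H = 2.081439 / 0.990909 = 2.100535.
Step 5: Under H0, H ~ chi^2(2); p-value = 0.349844.
Step 6: alpha = 0.05. fail to reject H0.

H = 2.1005, df = 2, p = 0.349844, fail to reject H0.


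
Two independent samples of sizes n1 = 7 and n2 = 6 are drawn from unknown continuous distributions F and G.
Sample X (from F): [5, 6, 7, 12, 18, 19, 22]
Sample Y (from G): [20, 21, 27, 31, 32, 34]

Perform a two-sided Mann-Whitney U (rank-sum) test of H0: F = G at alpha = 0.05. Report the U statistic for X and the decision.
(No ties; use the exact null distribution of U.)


Step 1: Combine and sort all 13 observations; assign midranks.
sorted (value, group): (5,X), (6,X), (7,X), (12,X), (18,X), (19,X), (20,Y), (21,Y), (22,X), (27,Y), (31,Y), (32,Y), (34,Y)
ranks: 5->1, 6->2, 7->3, 12->4, 18->5, 19->6, 20->7, 21->8, 22->9, 27->10, 31->11, 32->12, 34->13
Step 2: Rank sum for X: R1 = 1 + 2 + 3 + 4 + 5 + 6 + 9 = 30.
Step 3: U_X = R1 - n1(n1+1)/2 = 30 - 7*8/2 = 30 - 28 = 2.
       U_Y = n1*n2 - U_X = 42 - 2 = 40.
Step 4: No ties, so the exact null distribution of U (based on enumerating the C(13,7) = 1716 equally likely rank assignments) gives the two-sided p-value.
Step 5: p-value = 0.004662; compare to alpha = 0.05. reject H0.

U_X = 2, p = 0.004662, reject H0 at alpha = 0.05.


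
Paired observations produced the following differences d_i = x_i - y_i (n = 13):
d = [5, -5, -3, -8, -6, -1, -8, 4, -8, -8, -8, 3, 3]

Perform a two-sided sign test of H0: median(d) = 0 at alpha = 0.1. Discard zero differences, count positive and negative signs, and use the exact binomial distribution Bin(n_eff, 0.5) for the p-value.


Step 1: Discard zero differences. Original n = 13; n_eff = number of nonzero differences = 13.
Nonzero differences (with sign): +5, -5, -3, -8, -6, -1, -8, +4, -8, -8, -8, +3, +3
Step 2: Count signs: positive = 4, negative = 9.
Step 3: Under H0: P(positive) = 0.5, so the number of positives S ~ Bin(13, 0.5).
Step 4: Two-sided exact p-value = sum of Bin(13,0.5) probabilities at or below the observed probability = 0.266846.
Step 5: alpha = 0.1. fail to reject H0.

n_eff = 13, pos = 4, neg = 9, p = 0.266846, fail to reject H0.


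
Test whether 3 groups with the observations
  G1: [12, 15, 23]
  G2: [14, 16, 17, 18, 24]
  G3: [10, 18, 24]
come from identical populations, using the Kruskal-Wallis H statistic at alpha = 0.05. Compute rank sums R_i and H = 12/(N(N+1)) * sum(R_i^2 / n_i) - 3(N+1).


Step 1: Combine all N = 11 observations and assign midranks.
sorted (value, group, rank): (10,G3,1), (12,G1,2), (14,G2,3), (15,G1,4), (16,G2,5), (17,G2,6), (18,G2,7.5), (18,G3,7.5), (23,G1,9), (24,G2,10.5), (24,G3,10.5)
Step 2: Sum ranks within each group.
R_1 = 15 (n_1 = 3)
R_2 = 32 (n_2 = 5)
R_3 = 19 (n_3 = 3)
Step 3: H = 12/(N(N+1)) * sum(R_i^2/n_i) - 3(N+1)
     = 12/(11*12) * (15^2/3 + 32^2/5 + 19^2/3) - 3*12
     = 0.090909 * 400.133 - 36
     = 0.375758.
Step 4: Ties present; correction factor C = 1 - 12/(11^3 - 11) = 0.990909. Corrected H = 0.375758 / 0.990909 = 0.379205.
Step 5: Under H0, H ~ chi^2(2); p-value = 0.827288.
Step 6: alpha = 0.05. fail to reject H0.

H = 0.3792, df = 2, p = 0.827288, fail to reject H0.


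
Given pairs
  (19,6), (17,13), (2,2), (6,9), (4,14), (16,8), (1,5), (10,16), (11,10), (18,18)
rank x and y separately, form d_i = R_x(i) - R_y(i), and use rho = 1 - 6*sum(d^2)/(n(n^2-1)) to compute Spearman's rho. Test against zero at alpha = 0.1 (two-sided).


Step 1: Rank x and y separately (midranks; no ties here).
rank(x): 19->10, 17->8, 2->2, 6->4, 4->3, 16->7, 1->1, 10->5, 11->6, 18->9
rank(y): 6->3, 13->7, 2->1, 9->5, 14->8, 8->4, 5->2, 16->9, 10->6, 18->10
Step 2: d_i = R_x(i) - R_y(i); compute d_i^2.
  (10-3)^2=49, (8-7)^2=1, (2-1)^2=1, (4-5)^2=1, (3-8)^2=25, (7-4)^2=9, (1-2)^2=1, (5-9)^2=16, (6-6)^2=0, (9-10)^2=1
sum(d^2) = 104.
Step 3: rho = 1 - 6*104 / (10*(10^2 - 1)) = 1 - 624/990 = 0.369697.
Step 4: Under H0, t = rho * sqrt((n-2)/(1-rho^2)) = 1.1254 ~ t(8).
Step 5: Two-sided p-value from the t-distribution with 8 df = 0.293050.
Step 6: alpha = 0.1. fail to reject H0.

rho = 0.3697, p = 0.293050, fail to reject H0 at alpha = 0.1.


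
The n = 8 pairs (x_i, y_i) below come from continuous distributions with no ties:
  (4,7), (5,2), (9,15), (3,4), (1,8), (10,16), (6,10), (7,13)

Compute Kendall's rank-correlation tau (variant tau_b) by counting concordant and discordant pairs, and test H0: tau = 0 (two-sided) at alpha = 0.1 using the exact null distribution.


Step 1: Enumerate the 28 unordered pairs (i,j) with i<j and classify each by sign(x_j-x_i) * sign(y_j-y_i).
  (1,2):dx=+1,dy=-5->D; (1,3):dx=+5,dy=+8->C; (1,4):dx=-1,dy=-3->C; (1,5):dx=-3,dy=+1->D
  (1,6):dx=+6,dy=+9->C; (1,7):dx=+2,dy=+3->C; (1,8):dx=+3,dy=+6->C; (2,3):dx=+4,dy=+13->C
  (2,4):dx=-2,dy=+2->D; (2,5):dx=-4,dy=+6->D; (2,6):dx=+5,dy=+14->C; (2,7):dx=+1,dy=+8->C
  (2,8):dx=+2,dy=+11->C; (3,4):dx=-6,dy=-11->C; (3,5):dx=-8,dy=-7->C; (3,6):dx=+1,dy=+1->C
  (3,7):dx=-3,dy=-5->C; (3,8):dx=-2,dy=-2->C; (4,5):dx=-2,dy=+4->D; (4,6):dx=+7,dy=+12->C
  (4,7):dx=+3,dy=+6->C; (4,8):dx=+4,dy=+9->C; (5,6):dx=+9,dy=+8->C; (5,7):dx=+5,dy=+2->C
  (5,8):dx=+6,dy=+5->C; (6,7):dx=-4,dy=-6->C; (6,8):dx=-3,dy=-3->C; (7,8):dx=+1,dy=+3->C
Step 2: C = 23, D = 5, total pairs = 28.
Step 3: tau = (C - D)/(n(n-1)/2) = (23 - 5)/28 = 0.642857.
Step 4: Exact two-sided p-value (enumerate n! = 40320 permutations of y under H0): p = 0.031151.
Step 5: alpha = 0.1. reject H0.

tau_b = 0.6429 (C=23, D=5), p = 0.031151, reject H0.


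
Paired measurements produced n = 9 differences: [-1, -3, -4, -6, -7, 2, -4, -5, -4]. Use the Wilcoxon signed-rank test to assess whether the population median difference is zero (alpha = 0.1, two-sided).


Step 1: Drop any zero differences (none here) and take |d_i|.
|d| = [1, 3, 4, 6, 7, 2, 4, 5, 4]
Step 2: Midrank |d_i| (ties get averaged ranks).
ranks: |1|->1, |3|->3, |4|->5, |6|->8, |7|->9, |2|->2, |4|->5, |5|->7, |4|->5
Step 3: Attach original signs; sum ranks with positive sign and with negative sign.
W+ = 2 = 2
W- = 1 + 3 + 5 + 8 + 9 + 5 + 7 + 5 = 43
(Check: W+ + W- = 45 should equal n(n+1)/2 = 45.)
Step 4: Test statistic W = min(W+, W-) = 2.
Step 5: Ties in |d|, so use the tie-corrected normal approximation.
        E[W] = n(n+1)/4 = 9*10/4 = 22.5.
        Tie groups: |d|=4 (t=3); sum(t^3 - t) = 24.
        Var[W] = n(n+1)(2n+1)/24 - sum(t^3-t)/48 = 1710/24 - 24/48 = 70.75.
        z = (W - E[W]) / sqrt(Var[W]) = (2 - 22.5) / 8.4113 = -2.4372.
        Two-sided p = 2*Phi(z) = 0.014802.
Step 6: alpha = 0.1. reject H0.

W+ = 2, W- = 43, W = min = 2, p = 0.014802, reject H0.


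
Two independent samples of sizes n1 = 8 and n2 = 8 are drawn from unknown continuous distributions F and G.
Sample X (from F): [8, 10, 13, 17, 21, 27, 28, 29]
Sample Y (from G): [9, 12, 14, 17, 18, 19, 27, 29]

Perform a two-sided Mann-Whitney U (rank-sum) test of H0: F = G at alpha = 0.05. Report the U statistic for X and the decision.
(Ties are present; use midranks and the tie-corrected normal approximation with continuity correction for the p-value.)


Step 1: Combine and sort all 16 observations; assign midranks.
sorted (value, group): (8,X), (9,Y), (10,X), (12,Y), (13,X), (14,Y), (17,X), (17,Y), (18,Y), (19,Y), (21,X), (27,X), (27,Y), (28,X), (29,X), (29,Y)
ranks: 8->1, 9->2, 10->3, 12->4, 13->5, 14->6, 17->7.5, 17->7.5, 18->9, 19->10, 21->11, 27->12.5, 27->12.5, 28->14, 29->15.5, 29->15.5
Step 2: Rank sum for X: R1 = 1 + 3 + 5 + 7.5 + 11 + 12.5 + 14 + 15.5 = 69.5.
Step 3: U_X = R1 - n1(n1+1)/2 = 69.5 - 8*9/2 = 69.5 - 36 = 33.5.
       U_Y = n1*n2 - U_X = 64 - 33.5 = 30.5.
Step 4: Ties are present, so use the tie-corrected normal approximation (with continuity correction) for the p-value.
Step 5: p-value = 0.916175; compare to alpha = 0.05. fail to reject H0.

U_X = 33.5, p = 0.916175, fail to reject H0 at alpha = 0.05.


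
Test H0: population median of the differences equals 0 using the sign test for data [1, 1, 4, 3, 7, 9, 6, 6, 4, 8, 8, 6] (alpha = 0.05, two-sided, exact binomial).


Step 1: Discard zero differences. Original n = 12; n_eff = number of nonzero differences = 12.
Nonzero differences (with sign): +1, +1, +4, +3, +7, +9, +6, +6, +4, +8, +8, +6
Step 2: Count signs: positive = 12, negative = 0.
Step 3: Under H0: P(positive) = 0.5, so the number of positives S ~ Bin(12, 0.5).
Step 4: Two-sided exact p-value = sum of Bin(12,0.5) probabilities at or below the observed probability = 0.000488.
Step 5: alpha = 0.05. reject H0.

n_eff = 12, pos = 12, neg = 0, p = 0.000488, reject H0.


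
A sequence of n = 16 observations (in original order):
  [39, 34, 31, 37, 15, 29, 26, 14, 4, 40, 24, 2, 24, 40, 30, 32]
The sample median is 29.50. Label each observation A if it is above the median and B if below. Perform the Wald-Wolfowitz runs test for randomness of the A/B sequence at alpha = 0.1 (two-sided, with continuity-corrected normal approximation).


Step 1: Compute median = 29.50; label A = above, B = below.
Labels in order: AAAABBBBBABBBAAA  (n_A = 8, n_B = 8)
Step 2: Count runs R = 5.
Step 3: Under H0 (random ordering), E[R] = 2*n_A*n_B/(n_A+n_B) + 1 = 2*8*8/16 + 1 = 9.0000.
        Var[R] = 2*n_A*n_B*(2*n_A*n_B - n_A - n_B) / ((n_A+n_B)^2 * (n_A+n_B-1)) = 14336/3840 = 3.7333.
        SD[R] = 1.9322.
Step 4: Continuity-corrected z = (R + 0.5 - E[R]) / SD[R] = (5 + 0.5 - 9.0000) / 1.9322 = -1.8114.
Step 5: Two-sided p-value via normal approximation = 2*(1 - Phi(|z|)) = 0.070076.
Step 6: alpha = 0.1. reject H0.

R = 5, z = -1.8114, p = 0.070076, reject H0.


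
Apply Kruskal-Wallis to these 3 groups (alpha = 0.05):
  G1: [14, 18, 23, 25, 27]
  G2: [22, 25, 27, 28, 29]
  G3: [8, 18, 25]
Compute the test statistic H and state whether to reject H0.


Step 1: Combine all N = 13 observations and assign midranks.
sorted (value, group, rank): (8,G3,1), (14,G1,2), (18,G1,3.5), (18,G3,3.5), (22,G2,5), (23,G1,6), (25,G1,8), (25,G2,8), (25,G3,8), (27,G1,10.5), (27,G2,10.5), (28,G2,12), (29,G2,13)
Step 2: Sum ranks within each group.
R_1 = 30 (n_1 = 5)
R_2 = 48.5 (n_2 = 5)
R_3 = 12.5 (n_3 = 3)
Step 3: H = 12/(N(N+1)) * sum(R_i^2/n_i) - 3(N+1)
     = 12/(13*14) * (30^2/5 + 48.5^2/5 + 12.5^2/3) - 3*14
     = 0.065934 * 702.533 - 42
     = 4.320879.
Step 4: Ties present; correction factor C = 1 - 36/(13^3 - 13) = 0.983516. Corrected H = 4.320879 / 0.983516 = 4.393296.
Step 5: Under H0, H ~ chi^2(2); p-value = 0.111175.
Step 6: alpha = 0.05. fail to reject H0.

H = 4.3933, df = 2, p = 0.111175, fail to reject H0.


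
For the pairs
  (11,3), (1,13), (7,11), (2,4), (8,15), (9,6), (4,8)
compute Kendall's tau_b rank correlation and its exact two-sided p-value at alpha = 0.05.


Step 1: Enumerate the 21 unordered pairs (i,j) with i<j and classify each by sign(x_j-x_i) * sign(y_j-y_i).
  (1,2):dx=-10,dy=+10->D; (1,3):dx=-4,dy=+8->D; (1,4):dx=-9,dy=+1->D; (1,5):dx=-3,dy=+12->D
  (1,6):dx=-2,dy=+3->D; (1,7):dx=-7,dy=+5->D; (2,3):dx=+6,dy=-2->D; (2,4):dx=+1,dy=-9->D
  (2,5):dx=+7,dy=+2->C; (2,6):dx=+8,dy=-7->D; (2,7):dx=+3,dy=-5->D; (3,4):dx=-5,dy=-7->C
  (3,5):dx=+1,dy=+4->C; (3,6):dx=+2,dy=-5->D; (3,7):dx=-3,dy=-3->C; (4,5):dx=+6,dy=+11->C
  (4,6):dx=+7,dy=+2->C; (4,7):dx=+2,dy=+4->C; (5,6):dx=+1,dy=-9->D; (5,7):dx=-4,dy=-7->C
  (6,7):dx=-5,dy=+2->D
Step 2: C = 8, D = 13, total pairs = 21.
Step 3: tau = (C - D)/(n(n-1)/2) = (8 - 13)/21 = -0.238095.
Step 4: Exact two-sided p-value (enumerate n! = 5040 permutations of y under H0): p = 0.561905.
Step 5: alpha = 0.05. fail to reject H0.

tau_b = -0.2381 (C=8, D=13), p = 0.561905, fail to reject H0.


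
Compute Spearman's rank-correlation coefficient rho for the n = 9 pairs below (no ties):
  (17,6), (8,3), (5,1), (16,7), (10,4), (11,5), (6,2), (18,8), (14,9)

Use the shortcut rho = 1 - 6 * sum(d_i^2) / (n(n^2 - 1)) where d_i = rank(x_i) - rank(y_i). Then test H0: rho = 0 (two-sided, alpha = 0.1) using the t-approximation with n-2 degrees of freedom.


Step 1: Rank x and y separately (midranks; no ties here).
rank(x): 17->8, 8->3, 5->1, 16->7, 10->4, 11->5, 6->2, 18->9, 14->6
rank(y): 6->6, 3->3, 1->1, 7->7, 4->4, 5->5, 2->2, 8->8, 9->9
Step 2: d_i = R_x(i) - R_y(i); compute d_i^2.
  (8-6)^2=4, (3-3)^2=0, (1-1)^2=0, (7-7)^2=0, (4-4)^2=0, (5-5)^2=0, (2-2)^2=0, (9-8)^2=1, (6-9)^2=9
sum(d^2) = 14.
Step 3: rho = 1 - 6*14 / (9*(9^2 - 1)) = 1 - 84/720 = 0.883333.
Step 4: Under H0, t = rho * sqrt((n-2)/(1-rho^2)) = 4.9858 ~ t(7).
Step 5: Two-sided p-value from the t-distribution with 7 df = 0.001591.
Step 6: alpha = 0.1. reject H0.

rho = 0.8833, p = 0.001591, reject H0 at alpha = 0.1.


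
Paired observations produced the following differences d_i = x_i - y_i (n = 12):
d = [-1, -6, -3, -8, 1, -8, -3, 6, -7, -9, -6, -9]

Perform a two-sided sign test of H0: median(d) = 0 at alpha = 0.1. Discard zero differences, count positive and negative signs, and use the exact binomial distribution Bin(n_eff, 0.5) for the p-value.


Step 1: Discard zero differences. Original n = 12; n_eff = number of nonzero differences = 12.
Nonzero differences (with sign): -1, -6, -3, -8, +1, -8, -3, +6, -7, -9, -6, -9
Step 2: Count signs: positive = 2, negative = 10.
Step 3: Under H0: P(positive) = 0.5, so the number of positives S ~ Bin(12, 0.5).
Step 4: Two-sided exact p-value = sum of Bin(12,0.5) probabilities at or below the observed probability = 0.038574.
Step 5: alpha = 0.1. reject H0.

n_eff = 12, pos = 2, neg = 10, p = 0.038574, reject H0.


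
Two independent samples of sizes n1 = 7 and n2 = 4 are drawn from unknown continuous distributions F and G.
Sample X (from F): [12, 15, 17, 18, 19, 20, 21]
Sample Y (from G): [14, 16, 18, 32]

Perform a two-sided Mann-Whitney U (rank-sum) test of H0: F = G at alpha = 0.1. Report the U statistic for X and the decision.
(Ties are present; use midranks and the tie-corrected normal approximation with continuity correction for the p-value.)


Step 1: Combine and sort all 11 observations; assign midranks.
sorted (value, group): (12,X), (14,Y), (15,X), (16,Y), (17,X), (18,X), (18,Y), (19,X), (20,X), (21,X), (32,Y)
ranks: 12->1, 14->2, 15->3, 16->4, 17->5, 18->6.5, 18->6.5, 19->8, 20->9, 21->10, 32->11
Step 2: Rank sum for X: R1 = 1 + 3 + 5 + 6.5 + 8 + 9 + 10 = 42.5.
Step 3: U_X = R1 - n1(n1+1)/2 = 42.5 - 7*8/2 = 42.5 - 28 = 14.5.
       U_Y = n1*n2 - U_X = 28 - 14.5 = 13.5.
Step 4: Ties are present, so use the tie-corrected normal approximation (with continuity correction) for the p-value.
Step 5: p-value = 1.000000; compare to alpha = 0.1. fail to reject H0.

U_X = 14.5, p = 1.000000, fail to reject H0 at alpha = 0.1.


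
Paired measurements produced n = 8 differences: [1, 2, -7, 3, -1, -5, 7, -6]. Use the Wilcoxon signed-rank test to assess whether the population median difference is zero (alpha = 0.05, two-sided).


Step 1: Drop any zero differences (none here) and take |d_i|.
|d| = [1, 2, 7, 3, 1, 5, 7, 6]
Step 2: Midrank |d_i| (ties get averaged ranks).
ranks: |1|->1.5, |2|->3, |7|->7.5, |3|->4, |1|->1.5, |5|->5, |7|->7.5, |6|->6
Step 3: Attach original signs; sum ranks with positive sign and with negative sign.
W+ = 1.5 + 3 + 4 + 7.5 = 16
W- = 7.5 + 1.5 + 5 + 6 = 20
(Check: W+ + W- = 36 should equal n(n+1)/2 = 36.)
Step 4: Test statistic W = min(W+, W-) = 16.
Step 5: Ties in |d|, so use the tie-corrected normal approximation.
        E[W] = n(n+1)/4 = 8*9/4 = 18.
        Tie groups: |d|=1 (t=2), |d|=7 (t=2); sum(t^3 - t) = 12.
        Var[W] = n(n+1)(2n+1)/24 - sum(t^3-t)/48 = 1224/24 - 12/48 = 50.75.
        z = (W - E[W]) / sqrt(Var[W]) = (16 - 18) / 7.1239 = -0.2807.
        Two-sided p = 2*Phi(z) = 0.778906.
Step 6: alpha = 0.05. fail to reject H0.

W+ = 16, W- = 20, W = min = 16, p = 0.778906, fail to reject H0.


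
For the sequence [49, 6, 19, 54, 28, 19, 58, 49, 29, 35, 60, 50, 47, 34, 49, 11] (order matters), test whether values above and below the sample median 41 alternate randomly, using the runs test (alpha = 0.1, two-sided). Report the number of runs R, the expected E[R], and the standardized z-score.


Step 1: Compute median = 41; label A = above, B = below.
Labels in order: ABBABBAABBAAABAB  (n_A = 8, n_B = 8)
Step 2: Count runs R = 10.
Step 3: Under H0 (random ordering), E[R] = 2*n_A*n_B/(n_A+n_B) + 1 = 2*8*8/16 + 1 = 9.0000.
        Var[R] = 2*n_A*n_B*(2*n_A*n_B - n_A - n_B) / ((n_A+n_B)^2 * (n_A+n_B-1)) = 14336/3840 = 3.7333.
        SD[R] = 1.9322.
Step 4: Continuity-corrected z = (R - 0.5 - E[R]) / SD[R] = (10 - 0.5 - 9.0000) / 1.9322 = 0.2588.
Step 5: Two-sided p-value via normal approximation = 2*(1 - Phi(|z|)) = 0.795809.
Step 6: alpha = 0.1. fail to reject H0.

R = 10, z = 0.2588, p = 0.795809, fail to reject H0.


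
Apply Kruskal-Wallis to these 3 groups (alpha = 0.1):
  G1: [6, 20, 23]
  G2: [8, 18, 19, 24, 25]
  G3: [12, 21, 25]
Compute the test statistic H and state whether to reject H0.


Step 1: Combine all N = 11 observations and assign midranks.
sorted (value, group, rank): (6,G1,1), (8,G2,2), (12,G3,3), (18,G2,4), (19,G2,5), (20,G1,6), (21,G3,7), (23,G1,8), (24,G2,9), (25,G2,10.5), (25,G3,10.5)
Step 2: Sum ranks within each group.
R_1 = 15 (n_1 = 3)
R_2 = 30.5 (n_2 = 5)
R_3 = 20.5 (n_3 = 3)
Step 3: H = 12/(N(N+1)) * sum(R_i^2/n_i) - 3(N+1)
     = 12/(11*12) * (15^2/3 + 30.5^2/5 + 20.5^2/3) - 3*12
     = 0.090909 * 401.133 - 36
     = 0.466667.
Step 4: Ties present; correction factor C = 1 - 6/(11^3 - 11) = 0.995455. Corrected H = 0.466667 / 0.995455 = 0.468798.
Step 5: Under H0, H ~ chi^2(2); p-value = 0.791046.
Step 6: alpha = 0.1. fail to reject H0.

H = 0.4688, df = 2, p = 0.791046, fail to reject H0.


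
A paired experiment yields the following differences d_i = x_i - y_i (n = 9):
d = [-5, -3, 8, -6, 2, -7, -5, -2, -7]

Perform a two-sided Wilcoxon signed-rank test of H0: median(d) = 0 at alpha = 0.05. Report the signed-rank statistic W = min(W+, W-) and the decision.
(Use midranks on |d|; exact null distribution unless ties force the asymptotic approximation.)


Step 1: Drop any zero differences (none here) and take |d_i|.
|d| = [5, 3, 8, 6, 2, 7, 5, 2, 7]
Step 2: Midrank |d_i| (ties get averaged ranks).
ranks: |5|->4.5, |3|->3, |8|->9, |6|->6, |2|->1.5, |7|->7.5, |5|->4.5, |2|->1.5, |7|->7.5
Step 3: Attach original signs; sum ranks with positive sign and with negative sign.
W+ = 9 + 1.5 = 10.5
W- = 4.5 + 3 + 6 + 7.5 + 4.5 + 1.5 + 7.5 = 34.5
(Check: W+ + W- = 45 should equal n(n+1)/2 = 45.)
Step 4: Test statistic W = min(W+, W-) = 10.5.
Step 5: Ties in |d|, so use the tie-corrected normal approximation.
        E[W] = n(n+1)/4 = 9*10/4 = 22.5.
        Tie groups: |d|=2 (t=2), |d|=5 (t=2), |d|=7 (t=2); sum(t^3 - t) = 18.
        Var[W] = n(n+1)(2n+1)/24 - sum(t^3-t)/48 = 1710/24 - 18/48 = 70.875.
        z = (W - E[W]) / sqrt(Var[W]) = (10.5 - 22.5) / 8.4187 = -1.4254.
        Two-sided p = 2*Phi(z) = 0.154044.
Step 6: alpha = 0.05. fail to reject H0.

W+ = 10.5, W- = 34.5, W = min = 10.5, p = 0.154044, fail to reject H0.


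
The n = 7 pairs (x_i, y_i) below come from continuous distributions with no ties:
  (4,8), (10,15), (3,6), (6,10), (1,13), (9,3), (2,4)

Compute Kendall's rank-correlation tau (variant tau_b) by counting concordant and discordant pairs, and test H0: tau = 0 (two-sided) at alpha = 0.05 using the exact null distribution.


Step 1: Enumerate the 21 unordered pairs (i,j) with i<j and classify each by sign(x_j-x_i) * sign(y_j-y_i).
  (1,2):dx=+6,dy=+7->C; (1,3):dx=-1,dy=-2->C; (1,4):dx=+2,dy=+2->C; (1,5):dx=-3,dy=+5->D
  (1,6):dx=+5,dy=-5->D; (1,7):dx=-2,dy=-4->C; (2,3):dx=-7,dy=-9->C; (2,4):dx=-4,dy=-5->C
  (2,5):dx=-9,dy=-2->C; (2,6):dx=-1,dy=-12->C; (2,7):dx=-8,dy=-11->C; (3,4):dx=+3,dy=+4->C
  (3,5):dx=-2,dy=+7->D; (3,6):dx=+6,dy=-3->D; (3,7):dx=-1,dy=-2->C; (4,5):dx=-5,dy=+3->D
  (4,6):dx=+3,dy=-7->D; (4,7):dx=-4,dy=-6->C; (5,6):dx=+8,dy=-10->D; (5,7):dx=+1,dy=-9->D
  (6,7):dx=-7,dy=+1->D
Step 2: C = 12, D = 9, total pairs = 21.
Step 3: tau = (C - D)/(n(n-1)/2) = (12 - 9)/21 = 0.142857.
Step 4: Exact two-sided p-value (enumerate n! = 5040 permutations of y under H0): p = 0.772619.
Step 5: alpha = 0.05. fail to reject H0.

tau_b = 0.1429 (C=12, D=9), p = 0.772619, fail to reject H0.


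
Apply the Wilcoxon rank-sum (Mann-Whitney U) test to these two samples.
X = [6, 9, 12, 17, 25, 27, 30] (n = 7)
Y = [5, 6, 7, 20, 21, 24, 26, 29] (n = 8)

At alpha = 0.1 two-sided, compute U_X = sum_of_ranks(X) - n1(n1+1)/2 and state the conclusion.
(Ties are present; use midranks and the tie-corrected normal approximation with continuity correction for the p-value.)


Step 1: Combine and sort all 15 observations; assign midranks.
sorted (value, group): (5,Y), (6,X), (6,Y), (7,Y), (9,X), (12,X), (17,X), (20,Y), (21,Y), (24,Y), (25,X), (26,Y), (27,X), (29,Y), (30,X)
ranks: 5->1, 6->2.5, 6->2.5, 7->4, 9->5, 12->6, 17->7, 20->8, 21->9, 24->10, 25->11, 26->12, 27->13, 29->14, 30->15
Step 2: Rank sum for X: R1 = 2.5 + 5 + 6 + 7 + 11 + 13 + 15 = 59.5.
Step 3: U_X = R1 - n1(n1+1)/2 = 59.5 - 7*8/2 = 59.5 - 28 = 31.5.
       U_Y = n1*n2 - U_X = 56 - 31.5 = 24.5.
Step 4: Ties are present, so use the tie-corrected normal approximation (with continuity correction) for the p-value.
Step 5: p-value = 0.728221; compare to alpha = 0.1. fail to reject H0.

U_X = 31.5, p = 0.728221, fail to reject H0 at alpha = 0.1.


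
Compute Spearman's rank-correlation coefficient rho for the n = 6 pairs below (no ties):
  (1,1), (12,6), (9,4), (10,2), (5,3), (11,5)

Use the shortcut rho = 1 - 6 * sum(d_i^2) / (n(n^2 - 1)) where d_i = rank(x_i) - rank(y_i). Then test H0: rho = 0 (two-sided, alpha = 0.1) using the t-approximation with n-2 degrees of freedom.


Step 1: Rank x and y separately (midranks; no ties here).
rank(x): 1->1, 12->6, 9->3, 10->4, 5->2, 11->5
rank(y): 1->1, 6->6, 4->4, 2->2, 3->3, 5->5
Step 2: d_i = R_x(i) - R_y(i); compute d_i^2.
  (1-1)^2=0, (6-6)^2=0, (3-4)^2=1, (4-2)^2=4, (2-3)^2=1, (5-5)^2=0
sum(d^2) = 6.
Step 3: rho = 1 - 6*6 / (6*(6^2 - 1)) = 1 - 36/210 = 0.828571.
Step 4: Under H0, t = rho * sqrt((n-2)/(1-rho^2)) = 2.9598 ~ t(4).
Step 5: Two-sided p-value from the t-distribution with 4 df = 0.041563.
Step 6: alpha = 0.1. reject H0.

rho = 0.8286, p = 0.041563, reject H0 at alpha = 0.1.


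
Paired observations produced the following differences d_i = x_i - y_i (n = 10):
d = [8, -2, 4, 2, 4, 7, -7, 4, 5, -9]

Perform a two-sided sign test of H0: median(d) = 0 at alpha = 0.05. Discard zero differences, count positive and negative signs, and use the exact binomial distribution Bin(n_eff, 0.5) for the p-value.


Step 1: Discard zero differences. Original n = 10; n_eff = number of nonzero differences = 10.
Nonzero differences (with sign): +8, -2, +4, +2, +4, +7, -7, +4, +5, -9
Step 2: Count signs: positive = 7, negative = 3.
Step 3: Under H0: P(positive) = 0.5, so the number of positives S ~ Bin(10, 0.5).
Step 4: Two-sided exact p-value = sum of Bin(10,0.5) probabilities at or below the observed probability = 0.343750.
Step 5: alpha = 0.05. fail to reject H0.

n_eff = 10, pos = 7, neg = 3, p = 0.343750, fail to reject H0.


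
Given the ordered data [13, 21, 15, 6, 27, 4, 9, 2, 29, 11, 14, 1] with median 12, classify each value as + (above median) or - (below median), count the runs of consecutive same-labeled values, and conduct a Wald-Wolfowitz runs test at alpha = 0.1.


Step 1: Compute median = 12; label A = above, B = below.
Labels in order: AAABABBBABAB  (n_A = 6, n_B = 6)
Step 2: Count runs R = 8.
Step 3: Under H0 (random ordering), E[R] = 2*n_A*n_B/(n_A+n_B) + 1 = 2*6*6/12 + 1 = 7.0000.
        Var[R] = 2*n_A*n_B*(2*n_A*n_B - n_A - n_B) / ((n_A+n_B)^2 * (n_A+n_B-1)) = 4320/1584 = 2.7273.
        SD[R] = 1.6514.
Step 4: Continuity-corrected z = (R - 0.5 - E[R]) / SD[R] = (8 - 0.5 - 7.0000) / 1.6514 = 0.3028.
Step 5: Two-sided p-value via normal approximation = 2*(1 - Phi(|z|)) = 0.762069.
Step 6: alpha = 0.1. fail to reject H0.

R = 8, z = 0.3028, p = 0.762069, fail to reject H0.


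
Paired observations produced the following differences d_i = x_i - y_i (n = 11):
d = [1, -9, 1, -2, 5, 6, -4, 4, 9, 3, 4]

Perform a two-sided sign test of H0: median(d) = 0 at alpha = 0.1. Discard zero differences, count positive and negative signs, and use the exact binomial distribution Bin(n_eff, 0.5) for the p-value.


Step 1: Discard zero differences. Original n = 11; n_eff = number of nonzero differences = 11.
Nonzero differences (with sign): +1, -9, +1, -2, +5, +6, -4, +4, +9, +3, +4
Step 2: Count signs: positive = 8, negative = 3.
Step 3: Under H0: P(positive) = 0.5, so the number of positives S ~ Bin(11, 0.5).
Step 4: Two-sided exact p-value = sum of Bin(11,0.5) probabilities at or below the observed probability = 0.226562.
Step 5: alpha = 0.1. fail to reject H0.

n_eff = 11, pos = 8, neg = 3, p = 0.226562, fail to reject H0.


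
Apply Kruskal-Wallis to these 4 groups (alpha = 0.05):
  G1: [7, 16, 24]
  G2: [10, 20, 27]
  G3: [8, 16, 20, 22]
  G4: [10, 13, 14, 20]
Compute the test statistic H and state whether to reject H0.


Step 1: Combine all N = 14 observations and assign midranks.
sorted (value, group, rank): (7,G1,1), (8,G3,2), (10,G2,3.5), (10,G4,3.5), (13,G4,5), (14,G4,6), (16,G1,7.5), (16,G3,7.5), (20,G2,10), (20,G3,10), (20,G4,10), (22,G3,12), (24,G1,13), (27,G2,14)
Step 2: Sum ranks within each group.
R_1 = 21.5 (n_1 = 3)
R_2 = 27.5 (n_2 = 3)
R_3 = 31.5 (n_3 = 4)
R_4 = 24.5 (n_4 = 4)
Step 3: H = 12/(N(N+1)) * sum(R_i^2/n_i) - 3(N+1)
     = 12/(14*15) * (21.5^2/3 + 27.5^2/3 + 31.5^2/4 + 24.5^2/4) - 3*15
     = 0.057143 * 804.292 - 45
     = 0.959524.
Step 4: Ties present; correction factor C = 1 - 36/(14^3 - 14) = 0.986813. Corrected H = 0.959524 / 0.986813 = 0.972346.
Step 5: Under H0, H ~ chi^2(3); p-value = 0.807943.
Step 6: alpha = 0.05. fail to reject H0.

H = 0.9723, df = 3, p = 0.807943, fail to reject H0.


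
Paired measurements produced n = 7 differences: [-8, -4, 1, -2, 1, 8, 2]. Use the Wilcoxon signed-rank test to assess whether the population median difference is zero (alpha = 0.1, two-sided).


Step 1: Drop any zero differences (none here) and take |d_i|.
|d| = [8, 4, 1, 2, 1, 8, 2]
Step 2: Midrank |d_i| (ties get averaged ranks).
ranks: |8|->6.5, |4|->5, |1|->1.5, |2|->3.5, |1|->1.5, |8|->6.5, |2|->3.5
Step 3: Attach original signs; sum ranks with positive sign and with negative sign.
W+ = 1.5 + 1.5 + 6.5 + 3.5 = 13
W- = 6.5 + 5 + 3.5 = 15
(Check: W+ + W- = 28 should equal n(n+1)/2 = 28.)
Step 4: Test statistic W = min(W+, W-) = 13.
Step 5: Ties in |d|, so use the tie-corrected normal approximation.
        E[W] = n(n+1)/4 = 7*8/4 = 14.
        Tie groups: |d|=1 (t=2), |d|=2 (t=2), |d|=8 (t=2); sum(t^3 - t) = 18.
        Var[W] = n(n+1)(2n+1)/24 - sum(t^3-t)/48 = 840/24 - 18/48 = 34.625.
        z = (W - E[W]) / sqrt(Var[W]) = (13 - 14) / 5.8843 = -0.1699.
        Two-sided p = 2*Phi(z) = 0.865054.
Step 6: alpha = 0.1. fail to reject H0.

W+ = 13, W- = 15, W = min = 13, p = 0.865054, fail to reject H0.


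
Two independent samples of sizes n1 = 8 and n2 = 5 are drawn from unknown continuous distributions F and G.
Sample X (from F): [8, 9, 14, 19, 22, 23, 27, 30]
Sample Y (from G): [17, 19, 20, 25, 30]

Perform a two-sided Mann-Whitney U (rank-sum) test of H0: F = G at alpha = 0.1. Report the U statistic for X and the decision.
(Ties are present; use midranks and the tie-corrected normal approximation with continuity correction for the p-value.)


Step 1: Combine and sort all 13 observations; assign midranks.
sorted (value, group): (8,X), (9,X), (14,X), (17,Y), (19,X), (19,Y), (20,Y), (22,X), (23,X), (25,Y), (27,X), (30,X), (30,Y)
ranks: 8->1, 9->2, 14->3, 17->4, 19->5.5, 19->5.5, 20->7, 22->8, 23->9, 25->10, 27->11, 30->12.5, 30->12.5
Step 2: Rank sum for X: R1 = 1 + 2 + 3 + 5.5 + 8 + 9 + 11 + 12.5 = 52.
Step 3: U_X = R1 - n1(n1+1)/2 = 52 - 8*9/2 = 52 - 36 = 16.
       U_Y = n1*n2 - U_X = 40 - 16 = 24.
Step 4: Ties are present, so use the tie-corrected normal approximation (with continuity correction) for the p-value.
Step 5: p-value = 0.607419; compare to alpha = 0.1. fail to reject H0.

U_X = 16, p = 0.607419, fail to reject H0 at alpha = 0.1.


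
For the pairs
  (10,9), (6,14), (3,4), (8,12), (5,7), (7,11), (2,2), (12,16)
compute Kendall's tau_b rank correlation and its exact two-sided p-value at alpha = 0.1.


Step 1: Enumerate the 28 unordered pairs (i,j) with i<j and classify each by sign(x_j-x_i) * sign(y_j-y_i).
  (1,2):dx=-4,dy=+5->D; (1,3):dx=-7,dy=-5->C; (1,4):dx=-2,dy=+3->D; (1,5):dx=-5,dy=-2->C
  (1,6):dx=-3,dy=+2->D; (1,7):dx=-8,dy=-7->C; (1,8):dx=+2,dy=+7->C; (2,3):dx=-3,dy=-10->C
  (2,4):dx=+2,dy=-2->D; (2,5):dx=-1,dy=-7->C; (2,6):dx=+1,dy=-3->D; (2,7):dx=-4,dy=-12->C
  (2,8):dx=+6,dy=+2->C; (3,4):dx=+5,dy=+8->C; (3,5):dx=+2,dy=+3->C; (3,6):dx=+4,dy=+7->C
  (3,7):dx=-1,dy=-2->C; (3,8):dx=+9,dy=+12->C; (4,5):dx=-3,dy=-5->C; (4,6):dx=-1,dy=-1->C
  (4,7):dx=-6,dy=-10->C; (4,8):dx=+4,dy=+4->C; (5,6):dx=+2,dy=+4->C; (5,7):dx=-3,dy=-5->C
  (5,8):dx=+7,dy=+9->C; (6,7):dx=-5,dy=-9->C; (6,8):dx=+5,dy=+5->C; (7,8):dx=+10,dy=+14->C
Step 2: C = 23, D = 5, total pairs = 28.
Step 3: tau = (C - D)/(n(n-1)/2) = (23 - 5)/28 = 0.642857.
Step 4: Exact two-sided p-value (enumerate n! = 40320 permutations of y under H0): p = 0.031151.
Step 5: alpha = 0.1. reject H0.

tau_b = 0.6429 (C=23, D=5), p = 0.031151, reject H0.


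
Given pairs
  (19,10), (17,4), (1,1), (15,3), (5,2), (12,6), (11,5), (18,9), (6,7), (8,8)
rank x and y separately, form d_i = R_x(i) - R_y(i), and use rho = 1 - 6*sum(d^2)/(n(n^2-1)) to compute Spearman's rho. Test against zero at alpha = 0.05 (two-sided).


Step 1: Rank x and y separately (midranks; no ties here).
rank(x): 19->10, 17->8, 1->1, 15->7, 5->2, 12->6, 11->5, 18->9, 6->3, 8->4
rank(y): 10->10, 4->4, 1->1, 3->3, 2->2, 6->6, 5->5, 9->9, 7->7, 8->8
Step 2: d_i = R_x(i) - R_y(i); compute d_i^2.
  (10-10)^2=0, (8-4)^2=16, (1-1)^2=0, (7-3)^2=16, (2-2)^2=0, (6-6)^2=0, (5-5)^2=0, (9-9)^2=0, (3-7)^2=16, (4-8)^2=16
sum(d^2) = 64.
Step 3: rho = 1 - 6*64 / (10*(10^2 - 1)) = 1 - 384/990 = 0.612121.
Step 4: Under H0, t = rho * sqrt((n-2)/(1-rho^2)) = 2.1895 ~ t(8).
Step 5: Two-sided p-value from the t-distribution with 8 df = 0.059972.
Step 6: alpha = 0.05. fail to reject H0.

rho = 0.6121, p = 0.059972, fail to reject H0 at alpha = 0.05.


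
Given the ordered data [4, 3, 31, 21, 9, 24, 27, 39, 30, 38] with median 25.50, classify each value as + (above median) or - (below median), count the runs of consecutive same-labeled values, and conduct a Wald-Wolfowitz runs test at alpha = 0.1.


Step 1: Compute median = 25.50; label A = above, B = below.
Labels in order: BBABBBAAAA  (n_A = 5, n_B = 5)
Step 2: Count runs R = 4.
Step 3: Under H0 (random ordering), E[R] = 2*n_A*n_B/(n_A+n_B) + 1 = 2*5*5/10 + 1 = 6.0000.
        Var[R] = 2*n_A*n_B*(2*n_A*n_B - n_A - n_B) / ((n_A+n_B)^2 * (n_A+n_B-1)) = 2000/900 = 2.2222.
        SD[R] = 1.4907.
Step 4: Continuity-corrected z = (R + 0.5 - E[R]) / SD[R] = (4 + 0.5 - 6.0000) / 1.4907 = -1.0062.
Step 5: Two-sided p-value via normal approximation = 2*(1 - Phi(|z|)) = 0.314305.
Step 6: alpha = 0.1. fail to reject H0.

R = 4, z = -1.0062, p = 0.314305, fail to reject H0.
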